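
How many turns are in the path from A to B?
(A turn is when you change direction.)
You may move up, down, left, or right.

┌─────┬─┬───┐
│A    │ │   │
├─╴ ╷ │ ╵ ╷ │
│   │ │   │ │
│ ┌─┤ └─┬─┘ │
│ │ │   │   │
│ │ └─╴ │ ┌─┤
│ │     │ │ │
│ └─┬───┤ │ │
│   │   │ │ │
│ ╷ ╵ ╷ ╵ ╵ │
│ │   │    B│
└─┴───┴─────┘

Directions: right, down, left, down, down, down, right, down, right, up, right, down, right, right
Number of turns: 10

Solution:

┌─────┬─┬───┐
│A ↓  │ │   │
├─╴ ╷ │ ╵ ╷ │
│↓ ↲│ │   │ │
│ ┌─┤ └─┬─┘ │
│↓│ │   │   │
│ │ └─╴ │ ┌─┤
│↓│     │ │ │
│ └─┬───┤ │ │
│↳ ↓│↱ ↓│ │ │
│ ╷ ╵ ╷ ╵ ╵ │
│ │↳ ↑│↳ → B│
└─┴───┴─────┘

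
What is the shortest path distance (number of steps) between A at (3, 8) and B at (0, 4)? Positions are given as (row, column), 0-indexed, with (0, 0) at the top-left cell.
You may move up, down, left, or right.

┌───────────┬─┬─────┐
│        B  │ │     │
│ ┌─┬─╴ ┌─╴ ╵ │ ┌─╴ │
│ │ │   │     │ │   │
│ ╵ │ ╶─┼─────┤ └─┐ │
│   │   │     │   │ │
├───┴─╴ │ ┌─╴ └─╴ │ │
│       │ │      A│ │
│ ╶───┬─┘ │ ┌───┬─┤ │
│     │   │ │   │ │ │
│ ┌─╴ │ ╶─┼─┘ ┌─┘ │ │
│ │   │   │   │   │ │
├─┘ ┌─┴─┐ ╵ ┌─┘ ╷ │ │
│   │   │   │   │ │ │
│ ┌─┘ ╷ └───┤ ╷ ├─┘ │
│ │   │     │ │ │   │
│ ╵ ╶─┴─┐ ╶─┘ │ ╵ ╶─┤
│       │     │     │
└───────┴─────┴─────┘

Finding path from (3, 8) to (0, 4):
Path: (3,8) → (2,8) → (2,7) → (1,7) → (0,7) → (0,8) → (0,9) → (1,9) → (2,9) → (3,9) → (4,9) → (5,9) → (6,9) → (7,9) → (7,8) → (8,8) → (8,7) → (7,7) → (6,7) → (6,6) → (7,6) → (8,6) → (8,5) → (8,4) → (7,4) → (7,3) → (6,3) → (6,2) → (7,2) → (7,1) → (8,1) → (8,0) → (7,0) → (6,0) → (6,1) → (5,1) → (5,2) → (4,2) → (4,1) → (4,0) → (3,0) → (3,1) → (3,2) → (3,3) → (2,3) → (2,2) → (1,2) → (1,3) → (0,3) → (0,4)
Distance: 49 steps

Solution:

┌───────────┬─┬─────┐
│      ↱ B  │ │↱ → ↓│
│ ┌─┬─╴ ┌─╴ ╵ │ ┌─╴ │
│ │ │↱ ↑│     │↑│  ↓│
│ ╵ │ ╶─┼─────┤ └─┐ │
│   │↑ ↰│     │↑ ↰│↓│
├───┴─╴ │ ┌─╴ └─╴ │ │
│↱ → → ↑│ │      A│↓│
│ ╶───┬─┘ │ ┌───┬─┤ │
│↑ ← ↰│   │ │   │ │↓│
│ ┌─╴ │ ╶─┼─┘ ┌─┘ │ │
│ │↱ ↑│   │   │   │↓│
├─┘ ┌─┴─┐ ╵ ┌─┘ ╷ │ │
│↱ ↑│↓ ↰│   │↓ ↰│ │↓│
│ ┌─┘ ╷ └───┤ ╷ ├─┘ │
│↑│↓ ↲│↑ ↰  │↓│↑│↓ ↲│
│ ╵ ╶─┴─┐ ╶─┘ │ ╵ ╶─┤
│↑ ↲    │↑ ← ↲│↑ ↲  │
└───────┴─────┴─────┘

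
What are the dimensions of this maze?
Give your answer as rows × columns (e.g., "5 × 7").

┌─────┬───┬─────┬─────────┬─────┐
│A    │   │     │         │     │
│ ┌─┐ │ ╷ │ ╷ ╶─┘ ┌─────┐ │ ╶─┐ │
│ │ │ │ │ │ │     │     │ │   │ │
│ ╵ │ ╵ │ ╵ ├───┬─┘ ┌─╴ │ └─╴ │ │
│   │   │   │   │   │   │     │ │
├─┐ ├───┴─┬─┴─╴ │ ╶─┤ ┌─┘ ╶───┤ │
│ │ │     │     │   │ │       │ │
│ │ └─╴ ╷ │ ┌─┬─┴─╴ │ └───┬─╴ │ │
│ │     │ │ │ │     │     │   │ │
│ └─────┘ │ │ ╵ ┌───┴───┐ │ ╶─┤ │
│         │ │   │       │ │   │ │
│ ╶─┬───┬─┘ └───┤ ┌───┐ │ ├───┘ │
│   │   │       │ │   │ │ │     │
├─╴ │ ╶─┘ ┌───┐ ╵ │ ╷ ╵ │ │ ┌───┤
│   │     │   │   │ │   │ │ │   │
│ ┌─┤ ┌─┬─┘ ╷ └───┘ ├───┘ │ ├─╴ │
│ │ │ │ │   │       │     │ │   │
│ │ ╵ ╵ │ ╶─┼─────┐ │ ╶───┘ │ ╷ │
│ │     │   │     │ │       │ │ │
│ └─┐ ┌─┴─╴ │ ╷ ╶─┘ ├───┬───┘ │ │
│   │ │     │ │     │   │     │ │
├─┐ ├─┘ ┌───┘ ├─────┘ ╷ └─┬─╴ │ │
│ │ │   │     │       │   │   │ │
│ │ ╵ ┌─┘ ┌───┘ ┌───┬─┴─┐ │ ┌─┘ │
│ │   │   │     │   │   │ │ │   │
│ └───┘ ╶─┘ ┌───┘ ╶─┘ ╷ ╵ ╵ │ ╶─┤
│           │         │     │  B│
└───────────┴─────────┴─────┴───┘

Counting the maze dimensions:
Rows (vertical): 14
Columns (horizontal): 16
Dimensions: 14 × 16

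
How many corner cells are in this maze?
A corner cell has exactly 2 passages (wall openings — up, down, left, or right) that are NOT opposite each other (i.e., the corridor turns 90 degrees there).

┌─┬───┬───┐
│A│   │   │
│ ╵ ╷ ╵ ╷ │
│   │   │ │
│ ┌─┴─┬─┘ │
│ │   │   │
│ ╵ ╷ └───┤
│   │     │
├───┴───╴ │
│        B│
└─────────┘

Counting corner cells (2 non-opposite passages):
Total corners: 15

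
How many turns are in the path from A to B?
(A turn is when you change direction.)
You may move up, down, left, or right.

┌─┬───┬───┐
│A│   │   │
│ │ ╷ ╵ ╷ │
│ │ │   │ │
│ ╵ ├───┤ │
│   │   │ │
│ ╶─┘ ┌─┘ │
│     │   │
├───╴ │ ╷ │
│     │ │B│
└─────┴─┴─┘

Directions: down, down, right, up, up, right, down, right, up, right, down, down, down, down
Number of turns: 8

Solution:

┌─┬───┬───┐
│A│↱ ↓│↱ ↓│
│ │ ╷ ╵ ╷ │
│↓│↑│↳ ↑│↓│
│ ╵ ├───┤ │
│↳ ↑│   │↓│
│ ╶─┘ ┌─┘ │
│     │  ↓│
├───╴ │ ╷ │
│     │ │B│
└─────┴─┴─┘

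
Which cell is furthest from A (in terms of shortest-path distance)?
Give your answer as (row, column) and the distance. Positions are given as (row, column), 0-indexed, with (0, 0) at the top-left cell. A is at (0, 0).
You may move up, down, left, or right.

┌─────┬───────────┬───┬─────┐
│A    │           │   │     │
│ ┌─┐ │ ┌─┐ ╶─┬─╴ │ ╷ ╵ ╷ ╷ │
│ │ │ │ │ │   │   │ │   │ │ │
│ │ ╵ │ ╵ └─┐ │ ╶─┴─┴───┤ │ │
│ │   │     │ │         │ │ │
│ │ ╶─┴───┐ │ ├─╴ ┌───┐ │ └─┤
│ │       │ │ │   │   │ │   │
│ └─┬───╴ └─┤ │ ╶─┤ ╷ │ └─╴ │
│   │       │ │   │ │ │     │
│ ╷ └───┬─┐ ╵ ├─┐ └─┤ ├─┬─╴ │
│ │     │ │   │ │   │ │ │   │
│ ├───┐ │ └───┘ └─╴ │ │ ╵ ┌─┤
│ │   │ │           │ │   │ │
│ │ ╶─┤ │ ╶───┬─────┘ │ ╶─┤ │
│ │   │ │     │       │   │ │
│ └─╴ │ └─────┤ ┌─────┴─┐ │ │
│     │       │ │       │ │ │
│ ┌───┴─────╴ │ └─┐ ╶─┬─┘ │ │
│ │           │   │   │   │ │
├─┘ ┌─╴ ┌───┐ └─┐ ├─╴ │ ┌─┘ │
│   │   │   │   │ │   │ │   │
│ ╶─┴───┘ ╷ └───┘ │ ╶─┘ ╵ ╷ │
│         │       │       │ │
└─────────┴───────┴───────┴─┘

Computing BFS distances from A to all cells:
Furthest cell: (8, 11)
Distance: 53 steps

Path from A to the furthest cell:

┌─────┬───────────┬───┬─────┐
│A → ↓│    ↱ → → ↓│   │     │
│ ┌─┐ │ ┌─┐ ╶─┬─╴ │ ╷ ╵ ╷ ╷ │
│ │ │↓│ │ │↑ ↰│↓ ↲│ │   │ │ │
│ │ ╵ │ ╵ └─┐ │ ╶─┴─┴───┤ │ │
│ │↓ ↲│     │↑│↳ → → → ↓│ │ │
│ │ ╶─┴───┐ │ ├─╴ ┌───┐ │ └─┤
│ │↳ → → ↓│ │↑│   │   │↓│   │
│ └─┬───╴ └─┤ │ ╶─┤ ╷ │ └─╴ │
│   │    ↳ ↓│↑│   │ │ │↳ → ↓│
│ ╷ └───┬─┐ ╵ ├─┐ └─┤ ├─┬─╴ │
│ │     │ │↳ ↑│ │   │ │ │↓ ↲│
│ ├───┐ │ └───┘ └─╴ │ │ ╵ ┌─┤
│ │   │ │           │ │↓ ↲│ │
│ │ ╶─┤ │ ╶───┬─────┘ │ ╶─┤ │
│ │   │ │     │       │↳ ↓│ │
│ └─╴ │ └─────┤ ┌─────┴─┐ │ │
│     │       │ │  ↱ → B│↓│ │
│ ┌───┴─────╴ │ └─┐ ╶─┬─┘ │ │
│ │           │   │↑ ↰│↓ ↲│ │
├─┘ ┌─╴ ┌───┐ └─┐ ├─╴ │ ┌─┘ │
│   │   │   │   │ │↱ ↑│↓│   │
│ ╶─┴───┘ ╷ └───┘ │ ╶─┘ ╵ ╷ │
│         │       │↑ ← ↲  │ │
└─────────┴───────┴───────┴─┘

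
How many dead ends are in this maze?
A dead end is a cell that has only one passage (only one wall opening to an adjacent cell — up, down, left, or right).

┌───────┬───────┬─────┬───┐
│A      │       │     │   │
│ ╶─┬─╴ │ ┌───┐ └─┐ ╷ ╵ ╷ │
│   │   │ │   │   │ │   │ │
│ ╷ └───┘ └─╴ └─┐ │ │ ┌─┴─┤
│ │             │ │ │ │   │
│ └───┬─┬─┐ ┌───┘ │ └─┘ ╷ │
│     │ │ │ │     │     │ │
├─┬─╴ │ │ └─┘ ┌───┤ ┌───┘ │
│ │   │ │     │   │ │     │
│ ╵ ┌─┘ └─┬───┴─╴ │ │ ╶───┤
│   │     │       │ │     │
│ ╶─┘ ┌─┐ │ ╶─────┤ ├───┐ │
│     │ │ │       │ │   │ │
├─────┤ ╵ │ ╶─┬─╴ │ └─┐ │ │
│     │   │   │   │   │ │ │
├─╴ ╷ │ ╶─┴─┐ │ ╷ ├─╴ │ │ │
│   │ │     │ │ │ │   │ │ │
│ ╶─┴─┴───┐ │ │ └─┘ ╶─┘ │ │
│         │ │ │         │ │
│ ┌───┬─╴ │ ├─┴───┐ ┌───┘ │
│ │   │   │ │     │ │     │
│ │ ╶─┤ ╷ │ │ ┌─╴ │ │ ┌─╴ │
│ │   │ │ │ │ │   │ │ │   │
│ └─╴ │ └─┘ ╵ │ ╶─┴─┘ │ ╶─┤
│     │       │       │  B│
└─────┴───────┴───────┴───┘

Checking each cell for number of passages:

Dead ends found at positions:
  (0, 8)
  (1, 2)
  (1, 5)
  (1, 12)
  (2, 7)
  (2, 10)
  (3, 3)
  (3, 4)
  (3, 5)
  (4, 0)
  (4, 7)
  (6, 3)
  (6, 10)
  (7, 0)
  (8, 2)
  (8, 8)
  (9, 6)
  (10, 2)
  (11, 4)
  (11, 9)
  (12, 12)
Total dead ends: 21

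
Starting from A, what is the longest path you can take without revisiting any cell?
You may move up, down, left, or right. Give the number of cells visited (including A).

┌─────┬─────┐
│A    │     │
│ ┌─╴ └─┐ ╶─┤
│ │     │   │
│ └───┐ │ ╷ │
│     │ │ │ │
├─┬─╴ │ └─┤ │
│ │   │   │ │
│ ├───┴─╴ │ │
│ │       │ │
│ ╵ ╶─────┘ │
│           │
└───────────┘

Finding longest simple path using DFS:
Start: (0, 0)
Longest path visits 24 cells
Path: A → right → right → down → right → down → down → right → down → left → left → left → down → right → right → right → right → up → up → up → up → left → up → left

Solution:

┌─────┬─────┐
│A → ↓│B ↰  │
│ ┌─╴ └─┐ ╶─┤
│ │  ↳ ↓│↑ ↰│
│ └───┐ │ ╷ │
│     │↓│ │↑│
├─┬─╴ │ └─┤ │
│ │   │↳ ↓│↑│
│ ├───┴─╴ │ │
│ │↓ ← ← ↲│↑│
│ ╵ ╶─────┘ │
│  ↳ → → → ↑│
└───────────┘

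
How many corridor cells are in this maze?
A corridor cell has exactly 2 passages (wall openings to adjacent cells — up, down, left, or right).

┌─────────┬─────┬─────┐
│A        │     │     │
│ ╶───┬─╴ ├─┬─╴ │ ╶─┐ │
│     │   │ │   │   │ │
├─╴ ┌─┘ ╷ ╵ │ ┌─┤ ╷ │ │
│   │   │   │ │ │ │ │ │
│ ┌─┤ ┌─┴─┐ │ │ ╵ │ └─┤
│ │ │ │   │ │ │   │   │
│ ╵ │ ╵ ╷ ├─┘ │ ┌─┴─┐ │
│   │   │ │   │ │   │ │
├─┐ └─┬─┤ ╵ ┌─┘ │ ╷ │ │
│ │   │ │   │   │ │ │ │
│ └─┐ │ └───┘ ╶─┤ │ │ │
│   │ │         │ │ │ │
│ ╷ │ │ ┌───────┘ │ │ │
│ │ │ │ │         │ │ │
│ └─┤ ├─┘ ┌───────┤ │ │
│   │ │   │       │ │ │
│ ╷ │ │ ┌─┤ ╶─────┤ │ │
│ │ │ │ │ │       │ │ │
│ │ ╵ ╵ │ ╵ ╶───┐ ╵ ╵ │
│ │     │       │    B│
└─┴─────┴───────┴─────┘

Counting cells with exactly 2 passages:
Total corridor cells: 91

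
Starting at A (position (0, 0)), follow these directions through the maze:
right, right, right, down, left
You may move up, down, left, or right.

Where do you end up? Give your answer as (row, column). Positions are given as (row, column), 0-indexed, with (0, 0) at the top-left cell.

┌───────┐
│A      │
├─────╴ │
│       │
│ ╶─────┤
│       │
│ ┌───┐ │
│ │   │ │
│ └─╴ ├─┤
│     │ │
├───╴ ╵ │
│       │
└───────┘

Following directions step by step:
Start: (0, 0)
  right: (0, 0) → (0, 1)
  right: (0, 1) → (0, 2)
  right: (0, 2) → (0, 3)
  down: (0, 3) → (1, 3)
  left: (1, 3) → (1, 2)
Final position: (1, 2)

Path taken:

┌───────┐
│A → → ↓│
├─────╴ │
│    B ↲│
│ ╶─────┤
│       │
│ ┌───┐ │
│ │   │ │
│ └─╴ ├─┤
│     │ │
├───╴ ╵ │
│       │
└───────┘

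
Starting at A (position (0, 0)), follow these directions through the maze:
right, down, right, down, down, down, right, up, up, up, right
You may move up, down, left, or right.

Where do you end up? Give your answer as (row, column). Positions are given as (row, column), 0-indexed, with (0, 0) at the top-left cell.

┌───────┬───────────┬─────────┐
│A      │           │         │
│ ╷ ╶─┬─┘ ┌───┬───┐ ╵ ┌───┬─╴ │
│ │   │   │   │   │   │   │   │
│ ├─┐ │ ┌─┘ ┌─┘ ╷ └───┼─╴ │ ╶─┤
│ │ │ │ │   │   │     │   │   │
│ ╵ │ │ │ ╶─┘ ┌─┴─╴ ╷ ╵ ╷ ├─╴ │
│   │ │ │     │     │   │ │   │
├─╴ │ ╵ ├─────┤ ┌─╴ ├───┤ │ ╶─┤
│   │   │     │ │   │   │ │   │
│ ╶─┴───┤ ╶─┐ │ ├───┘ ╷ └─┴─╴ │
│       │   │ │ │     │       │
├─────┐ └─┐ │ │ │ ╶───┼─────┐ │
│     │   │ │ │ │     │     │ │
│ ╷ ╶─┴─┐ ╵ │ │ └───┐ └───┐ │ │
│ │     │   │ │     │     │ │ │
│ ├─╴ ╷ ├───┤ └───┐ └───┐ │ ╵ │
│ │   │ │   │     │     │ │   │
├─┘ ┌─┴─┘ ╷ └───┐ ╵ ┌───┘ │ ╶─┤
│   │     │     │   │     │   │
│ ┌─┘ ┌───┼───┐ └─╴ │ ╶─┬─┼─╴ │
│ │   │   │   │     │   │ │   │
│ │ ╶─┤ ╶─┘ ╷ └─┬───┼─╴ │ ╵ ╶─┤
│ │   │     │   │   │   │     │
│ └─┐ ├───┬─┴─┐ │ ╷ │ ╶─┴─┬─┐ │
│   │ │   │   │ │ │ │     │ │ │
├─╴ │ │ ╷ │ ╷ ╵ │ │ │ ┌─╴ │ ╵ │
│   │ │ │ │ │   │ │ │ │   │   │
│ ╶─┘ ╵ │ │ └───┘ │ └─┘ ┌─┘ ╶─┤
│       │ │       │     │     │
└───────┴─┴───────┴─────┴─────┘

Following directions step by step:
Start: (0, 0)
  right: (0, 0) → (0, 1)
  down: (0, 1) → (1, 1)
  right: (1, 1) → (1, 2)
  down: (1, 2) → (2, 2)
  down: (2, 2) → (3, 2)
  down: (3, 2) → (4, 2)
  right: (4, 2) → (4, 3)
  up: (4, 3) → (3, 3)
  up: (3, 3) → (2, 3)
  up: (2, 3) → (1, 3)
  right: (1, 3) → (1, 4)
Final position: (1, 4)

Path taken:

┌───────┬───────────┬─────────┐
│A ↓    │           │         │
│ ╷ ╶─┬─┘ ┌───┬───┐ ╵ ┌───┬─╴ │
│ │↳ ↓│↱ B│   │   │   │   │   │
│ ├─┐ │ ┌─┘ ┌─┘ ╷ └───┼─╴ │ ╶─┤
│ │ │↓│↑│   │   │     │   │   │
│ ╵ │ │ │ ╶─┘ ┌─┴─╴ ╷ ╵ ╷ ├─╴ │
│   │↓│↑│     │     │   │ │   │
├─╴ │ ╵ ├─────┤ ┌─╴ ├───┤ │ ╶─┤
│   │↳ ↑│     │ │   │   │ │   │
│ ╶─┴───┤ ╶─┐ │ ├───┘ ╷ └─┴─╴ │
│       │   │ │ │     │       │
├─────┐ └─┐ │ │ │ ╶───┼─────┐ │
│     │   │ │ │ │     │     │ │
│ ╷ ╶─┴─┐ ╵ │ │ └───┐ └───┐ │ │
│ │     │   │ │     │     │ │ │
│ ├─╴ ╷ ├───┤ └───┐ └───┐ │ ╵ │
│ │   │ │   │     │     │ │   │
├─┘ ┌─┴─┘ ╷ └───┐ ╵ ┌───┘ │ ╶─┤
│   │     │     │   │     │   │
│ ┌─┘ ┌───┼───┐ └─╴ │ ╶─┬─┼─╴ │
│ │   │   │   │     │   │ │   │
│ │ ╶─┤ ╶─┘ ╷ └─┬───┼─╴ │ ╵ ╶─┤
│ │   │     │   │   │   │     │
│ └─┐ ├───┬─┴─┐ │ ╷ │ ╶─┴─┬─┐ │
│   │ │   │   │ │ │ │     │ │ │
├─╴ │ │ ╷ │ ╷ ╵ │ │ │ ┌─╴ │ ╵ │
│   │ │ │ │ │   │ │ │ │   │   │
│ ╶─┘ ╵ │ │ └───┘ │ └─┘ ┌─┘ ╶─┤
│       │ │       │     │     │
└───────┴─┴───────┴─────┴─────┘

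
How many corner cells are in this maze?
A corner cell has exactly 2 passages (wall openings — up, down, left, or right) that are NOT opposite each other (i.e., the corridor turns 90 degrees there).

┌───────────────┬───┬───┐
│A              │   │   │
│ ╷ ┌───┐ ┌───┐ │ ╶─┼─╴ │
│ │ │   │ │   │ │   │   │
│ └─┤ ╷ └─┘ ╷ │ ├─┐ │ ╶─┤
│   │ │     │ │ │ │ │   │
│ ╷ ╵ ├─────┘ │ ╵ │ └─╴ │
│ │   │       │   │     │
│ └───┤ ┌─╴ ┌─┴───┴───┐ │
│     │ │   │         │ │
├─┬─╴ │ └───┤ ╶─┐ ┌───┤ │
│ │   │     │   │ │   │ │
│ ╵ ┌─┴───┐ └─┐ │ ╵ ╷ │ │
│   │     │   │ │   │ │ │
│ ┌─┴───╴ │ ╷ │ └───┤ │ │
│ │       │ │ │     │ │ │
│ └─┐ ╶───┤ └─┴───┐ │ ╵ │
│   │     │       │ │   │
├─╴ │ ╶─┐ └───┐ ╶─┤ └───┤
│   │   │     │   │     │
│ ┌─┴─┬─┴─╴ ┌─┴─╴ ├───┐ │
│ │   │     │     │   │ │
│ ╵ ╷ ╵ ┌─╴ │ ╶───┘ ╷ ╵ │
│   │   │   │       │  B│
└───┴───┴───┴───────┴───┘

Counting corner cells (2 non-opposite passages):
Total corners: 74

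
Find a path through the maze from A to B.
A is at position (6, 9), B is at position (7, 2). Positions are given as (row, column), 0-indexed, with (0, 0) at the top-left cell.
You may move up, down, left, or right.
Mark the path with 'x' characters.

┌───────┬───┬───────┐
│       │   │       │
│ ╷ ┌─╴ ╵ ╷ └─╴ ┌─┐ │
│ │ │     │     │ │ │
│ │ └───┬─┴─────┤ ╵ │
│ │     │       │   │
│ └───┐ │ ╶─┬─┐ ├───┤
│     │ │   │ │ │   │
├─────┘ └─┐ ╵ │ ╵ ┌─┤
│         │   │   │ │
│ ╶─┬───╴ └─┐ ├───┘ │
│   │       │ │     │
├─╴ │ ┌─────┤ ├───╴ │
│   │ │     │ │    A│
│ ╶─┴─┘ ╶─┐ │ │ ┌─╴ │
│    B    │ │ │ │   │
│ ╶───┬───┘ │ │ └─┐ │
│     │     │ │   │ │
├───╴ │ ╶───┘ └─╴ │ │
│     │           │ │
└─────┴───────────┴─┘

Finding the shortest path from (6, 9) to (7, 2):
Path length: 20 steps
Directions: left → left → down → down → right → down → left → left → left → left → left → up → right → right → up → up → left → left → down → left

Solution:

┌───────┬───┬───────┐
│       │   │       │
│ ╷ ┌─╴ ╵ ╷ └─╴ ┌─┐ │
│ │ │     │     │ │ │
│ │ └───┬─┴─────┤ ╵ │
│ │     │       │   │
│ └───┐ │ ╶─┬─┐ ├───┤
│     │ │   │ │ │   │
├─────┘ └─┐ ╵ │ ╵ ┌─┤
│         │   │   │ │
│ ╶─┬───╴ └─┐ ├───┘ │
│   │       │ │     │
├─╴ │ ┌─────┤ ├───╴ │
│   │ │x x x│ │x x A│
│ ╶─┴─┘ ╶─┐ │ │ ┌─╴ │
│    B x  │x│ │x│   │
│ ╶───┬───┘ │ │ └─┐ │
│     │x x x│ │x x│ │
├───╴ │ ╶───┘ └─╴ │ │
│     │x x x x x x│ │
└─────┴───────────┴─┘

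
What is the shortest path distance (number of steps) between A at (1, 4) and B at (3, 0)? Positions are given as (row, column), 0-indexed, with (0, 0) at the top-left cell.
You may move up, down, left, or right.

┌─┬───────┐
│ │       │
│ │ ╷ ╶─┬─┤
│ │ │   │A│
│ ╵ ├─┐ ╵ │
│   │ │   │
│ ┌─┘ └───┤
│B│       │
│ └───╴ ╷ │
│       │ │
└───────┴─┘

Finding path from (1, 4) to (3, 0):
Path: (1,4) → (2,4) → (2,3) → (1,3) → (1,2) → (0,2) → (0,1) → (1,1) → (2,1) → (2,0) → (3,0)
Distance: 10 steps

Solution:

┌─┬───────┐
│ │↓ ↰    │
│ │ ╷ ╶─┬─┤
│ │↓│↑ ↰│A│
│ ╵ ├─┐ ╵ │
│↓ ↲│ │↑ ↲│
│ ┌─┘ └───┤
│B│       │
│ └───╴ ╷ │
│       │ │
└───────┴─┘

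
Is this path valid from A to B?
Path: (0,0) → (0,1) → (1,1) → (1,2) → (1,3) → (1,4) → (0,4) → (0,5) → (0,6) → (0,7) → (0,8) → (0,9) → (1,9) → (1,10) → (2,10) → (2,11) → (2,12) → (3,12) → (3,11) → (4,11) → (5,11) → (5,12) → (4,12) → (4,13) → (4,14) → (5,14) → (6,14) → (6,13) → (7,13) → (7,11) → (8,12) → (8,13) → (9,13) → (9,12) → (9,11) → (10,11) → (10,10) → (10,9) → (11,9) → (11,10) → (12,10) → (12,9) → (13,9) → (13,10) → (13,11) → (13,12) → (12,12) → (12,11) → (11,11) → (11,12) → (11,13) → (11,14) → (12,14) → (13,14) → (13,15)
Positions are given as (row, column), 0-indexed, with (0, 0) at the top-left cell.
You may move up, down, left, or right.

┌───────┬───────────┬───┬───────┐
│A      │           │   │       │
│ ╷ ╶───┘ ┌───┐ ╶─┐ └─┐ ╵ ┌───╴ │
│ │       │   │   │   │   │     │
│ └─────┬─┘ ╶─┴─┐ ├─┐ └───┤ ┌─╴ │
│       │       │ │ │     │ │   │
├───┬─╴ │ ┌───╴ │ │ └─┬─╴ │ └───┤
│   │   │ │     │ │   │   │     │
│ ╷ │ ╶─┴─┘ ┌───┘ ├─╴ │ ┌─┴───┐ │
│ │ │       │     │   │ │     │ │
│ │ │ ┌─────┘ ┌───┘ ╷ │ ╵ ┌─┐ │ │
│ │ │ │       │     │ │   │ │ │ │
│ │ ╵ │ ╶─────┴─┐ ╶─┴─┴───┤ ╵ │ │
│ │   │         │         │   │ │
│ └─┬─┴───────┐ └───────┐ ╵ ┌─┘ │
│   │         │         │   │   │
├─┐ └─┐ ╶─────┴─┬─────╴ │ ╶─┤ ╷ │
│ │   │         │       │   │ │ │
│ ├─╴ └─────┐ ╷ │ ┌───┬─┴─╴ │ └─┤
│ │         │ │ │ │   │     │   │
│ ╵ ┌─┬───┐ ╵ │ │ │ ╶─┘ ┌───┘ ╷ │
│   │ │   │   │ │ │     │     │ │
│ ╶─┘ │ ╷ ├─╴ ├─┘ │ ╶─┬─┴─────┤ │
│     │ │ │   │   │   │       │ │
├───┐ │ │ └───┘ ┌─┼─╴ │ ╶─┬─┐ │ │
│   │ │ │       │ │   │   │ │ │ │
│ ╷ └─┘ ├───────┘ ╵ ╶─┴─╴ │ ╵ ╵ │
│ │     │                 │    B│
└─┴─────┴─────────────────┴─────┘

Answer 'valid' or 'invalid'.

Checking path validity:
Result: Invalid move at step 29: cannot move from (7, 13) to (7, 11).

invalid

Correct solution:

┌───────┬───────────┬───┬───────┐
│A ↓    │↱ → → → → ↓│   │       │
│ ╷ ╶───┘ ┌───┐ ╶─┐ └─┐ ╵ ┌───╴ │
│ │↳ → → ↑│   │   │↳ ↓│   │     │
│ └─────┬─┘ ╶─┴─┐ ├─┐ └───┤ ┌─╴ │
│       │       │ │ │↳ → ↓│ │   │
├───┬─╴ │ ┌───╴ │ │ └─┬─╴ │ └───┤
│   │   │ │     │ │   │↓ ↲│     │
│ ╷ │ ╶─┴─┘ ┌───┘ ├─╴ │ ┌─┴───┐ │
│ │ │       │     │   │↓│↱ → ↓│ │
│ │ │ ┌─────┘ ┌───┘ ╷ │ ╵ ┌─┐ │ │
│ │ │ │       │     │ │↳ ↑│ │↓│ │
│ │ ╵ │ ╶─────┴─┐ ╶─┴─┴───┤ ╵ │ │
│ │   │         │         │↓ ↲│ │
│ └─┬─┴───────┐ └───────┐ ╵ ┌─┘ │
│   │         │         │↓ ↲│   │
├─┐ └─┐ ╶─────┴─┬─────╴ │ ╶─┤ ╷ │
│ │   │         │       │↳ ↓│ │ │
│ ├─╴ └─────┐ ╷ │ ┌───┬─┴─╴ │ └─┤
│ │         │ │ │ │   │↓ ← ↲│   │
│ ╵ ┌─┬───┐ ╵ │ │ │ ╶─┘ ┌───┘ ╷ │
│   │ │   │   │ │ │↓ ← ↲│     │ │
│ ╶─┘ │ ╷ ├─╴ ├─┘ │ ╶─┬─┴─────┤ │
│     │ │ │   │   │↳ ↓│↱ → → ↓│ │
├───┐ │ │ └───┘ ┌─┼─╴ │ ╶─┬─┐ │ │
│   │ │ │       │ │↓ ↲│↑ ↰│ │↓│ │
│ ╷ └─┘ ├───────┘ ╵ ╶─┴─╴ │ ╵ ╵ │
│ │     │          ↳ → → ↑│  ↳ B│
└─┴─────┴─────────────────┴─────┘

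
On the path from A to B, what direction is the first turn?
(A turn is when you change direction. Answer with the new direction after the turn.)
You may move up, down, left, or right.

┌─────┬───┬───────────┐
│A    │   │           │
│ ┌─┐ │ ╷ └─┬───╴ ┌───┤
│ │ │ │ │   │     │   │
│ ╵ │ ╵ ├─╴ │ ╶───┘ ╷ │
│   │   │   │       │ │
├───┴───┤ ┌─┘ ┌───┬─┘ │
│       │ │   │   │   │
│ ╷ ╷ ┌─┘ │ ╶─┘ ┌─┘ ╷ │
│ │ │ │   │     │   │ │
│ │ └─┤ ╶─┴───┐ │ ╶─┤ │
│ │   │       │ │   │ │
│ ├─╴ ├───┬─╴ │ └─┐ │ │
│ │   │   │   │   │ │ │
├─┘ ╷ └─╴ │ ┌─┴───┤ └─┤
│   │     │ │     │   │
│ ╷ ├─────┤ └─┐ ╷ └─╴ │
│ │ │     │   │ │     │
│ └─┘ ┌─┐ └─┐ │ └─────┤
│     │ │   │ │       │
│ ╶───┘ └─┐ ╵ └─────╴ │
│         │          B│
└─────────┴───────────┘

Directions: right, right, down, down, right, up, up, right, down, right, down, left, down, down, left, down, right, right, right, down, left, down, down, right, down, down, right, right, right, right
First turn direction: down

Solution:

┌─────┬───┬───────────┐
│A → ↓│↱ ↓│           │
│ ┌─┐ │ ╷ └─┬───╴ ┌───┤
│ │ │↓│↑│↳ ↓│     │   │
│ ╵ │ ╵ ├─╴ │ ╶───┘ ╷ │
│   │↳ ↑│↓ ↲│       │ │
├───┴───┤ ┌─┘ ┌───┬─┘ │
│       │↓│   │   │   │
│ ╷ ╷ ┌─┘ │ ╶─┘ ┌─┘ ╷ │
│ │ │ │↓ ↲│     │   │ │
│ │ └─┤ ╶─┴───┐ │ ╶─┤ │
│ │   │↳ → → ↓│ │   │ │
│ ├─╴ ├───┬─╴ │ └─┐ │ │
│ │   │   │↓ ↲│   │ │ │
├─┘ ╷ └─╴ │ ┌─┴───┤ └─┤
│   │     │↓│     │   │
│ ╷ ├─────┤ └─┐ ╷ └─╴ │
│ │ │     │↳ ↓│ │     │
│ └─┘ ┌─┐ └─┐ │ └─────┤
│     │ │   │↓│       │
│ ╶───┘ └─┐ ╵ └─────╴ │
│         │  ↳ → → → B│
└─────────┴───────────┘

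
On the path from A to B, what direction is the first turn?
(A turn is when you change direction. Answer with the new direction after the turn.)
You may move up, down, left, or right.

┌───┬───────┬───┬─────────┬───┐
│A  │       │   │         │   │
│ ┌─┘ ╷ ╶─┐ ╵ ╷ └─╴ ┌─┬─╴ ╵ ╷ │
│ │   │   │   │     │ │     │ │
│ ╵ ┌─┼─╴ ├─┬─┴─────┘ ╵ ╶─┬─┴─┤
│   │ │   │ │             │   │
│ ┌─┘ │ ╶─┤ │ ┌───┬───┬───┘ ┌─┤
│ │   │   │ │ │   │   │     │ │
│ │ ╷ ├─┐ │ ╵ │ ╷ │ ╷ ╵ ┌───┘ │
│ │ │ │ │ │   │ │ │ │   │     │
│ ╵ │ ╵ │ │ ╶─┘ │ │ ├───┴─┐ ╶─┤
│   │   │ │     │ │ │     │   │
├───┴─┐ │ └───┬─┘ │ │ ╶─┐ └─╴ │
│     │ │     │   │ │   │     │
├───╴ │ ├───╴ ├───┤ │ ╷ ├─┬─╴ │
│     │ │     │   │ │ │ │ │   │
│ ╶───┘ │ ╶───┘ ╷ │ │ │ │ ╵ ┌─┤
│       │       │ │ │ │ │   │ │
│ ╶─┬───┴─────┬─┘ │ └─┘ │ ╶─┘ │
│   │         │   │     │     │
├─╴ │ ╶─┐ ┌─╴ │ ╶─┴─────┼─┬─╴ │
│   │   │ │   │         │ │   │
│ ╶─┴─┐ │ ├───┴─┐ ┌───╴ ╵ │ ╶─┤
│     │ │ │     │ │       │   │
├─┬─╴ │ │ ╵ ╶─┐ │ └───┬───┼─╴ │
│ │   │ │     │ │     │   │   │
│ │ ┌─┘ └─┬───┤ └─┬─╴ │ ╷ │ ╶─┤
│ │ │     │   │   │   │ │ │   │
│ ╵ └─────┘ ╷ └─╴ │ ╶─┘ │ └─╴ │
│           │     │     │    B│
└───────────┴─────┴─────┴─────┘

Directions: down, down, right, up, right, up, right, down, right, down, left, down, right, down, down, down, right, right, down, left, left, down, right, right, right, up, right, down, down, left, down, right, down, down, right, right, down, left, down, right, right, up, up, right, down, down, right, right
First turn direction: right

Solution:

┌───┬───────┬───┬─────────┬───┐
│A  │↱ ↓    │   │         │   │
│ ┌─┘ ╷ ╶─┐ ╵ ╷ └─╴ ┌─┬─╴ ╵ ╷ │
│↓│↱ ↑│↳ ↓│   │     │ │     │ │
│ ╵ ┌─┼─╴ ├─┬─┴─────┘ ╵ ╶─┬─┴─┤
│↳ ↑│ │↓ ↲│ │             │   │
│ ┌─┘ │ ╶─┤ │ ┌───┬───┬───┘ ┌─┤
│ │   │↳ ↓│ │ │   │   │     │ │
│ │ ╷ ├─┐ │ ╵ │ ╷ │ ╷ ╵ ┌───┘ │
│ │ │ │ │↓│   │ │ │ │   │     │
│ ╵ │ ╵ │ │ ╶─┘ │ │ ├───┴─┐ ╶─┤
│   │   │↓│     │ │ │     │   │
├───┴─┐ │ └───┬─┘ │ │ ╶─┐ └─╴ │
│     │ │↳ → ↓│   │ │   │     │
├───╴ │ ├───╴ ├───┤ │ ╷ ├─┬─╴ │
│     │ │↓ ← ↲│↱ ↓│ │ │ │ │   │
│ ╶───┘ │ ╶───┘ ╷ │ │ │ │ ╵ ┌─┤
│       │↳ → → ↑│↓│ │ │ │   │ │
│ ╶─┬───┴─────┬─┘ │ └─┘ │ ╶─┘ │
│   │         │↓ ↲│     │     │
├─╴ │ ╶─┐ ┌─╴ │ ╶─┴─────┼─┬─╴ │
│   │   │ │   │↳ ↓      │ │   │
│ ╶─┴─┐ │ ├───┴─┐ ┌───╴ ╵ │ ╶─┤
│     │ │ │     │↓│       │   │
├─┬─╴ │ │ ╵ ╶─┐ │ └───┬───┼─╴ │
│ │   │ │     │ │↳ → ↓│↱ ↓│   │
│ │ ┌─┘ └─┬───┤ └─┬─╴ │ ╷ │ ╶─┤
│ │ │     │   │   │↓ ↲│↑│↓│   │
│ ╵ └─────┘ ╷ └─╴ │ ╶─┘ │ └─╴ │
│           │     │↳ → ↑│↳ → B│
└───────────┴─────┴─────┴─────┘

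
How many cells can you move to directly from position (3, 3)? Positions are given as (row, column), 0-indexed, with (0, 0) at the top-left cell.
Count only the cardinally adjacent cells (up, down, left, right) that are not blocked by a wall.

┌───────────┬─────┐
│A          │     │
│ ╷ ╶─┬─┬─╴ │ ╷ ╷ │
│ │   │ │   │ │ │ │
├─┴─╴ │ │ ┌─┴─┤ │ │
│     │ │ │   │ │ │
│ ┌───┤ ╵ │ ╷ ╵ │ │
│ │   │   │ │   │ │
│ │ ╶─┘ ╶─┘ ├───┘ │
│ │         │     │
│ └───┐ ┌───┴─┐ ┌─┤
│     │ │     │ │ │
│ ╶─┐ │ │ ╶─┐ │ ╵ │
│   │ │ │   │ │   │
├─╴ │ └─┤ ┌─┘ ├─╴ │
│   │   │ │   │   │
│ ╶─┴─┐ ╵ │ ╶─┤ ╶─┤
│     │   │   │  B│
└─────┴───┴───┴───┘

Checking passable neighbors of (3, 3):
Neighbors: (2, 3), (4, 3), (3, 4)
Count: 3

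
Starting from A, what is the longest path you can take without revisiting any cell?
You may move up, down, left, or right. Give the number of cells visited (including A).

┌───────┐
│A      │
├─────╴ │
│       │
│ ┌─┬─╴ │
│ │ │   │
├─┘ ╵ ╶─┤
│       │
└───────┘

Finding longest simple path using DFS:
Start: (0, 0)
Longest path visits 10 cells
Path: A → right → right → right → down → down → left → down → left → up

Solution:

┌───────┐
│A → → ↓│
├─────╴ │
│      ↓│
│ ┌─┬─╴ │
│ │B│↓ ↲│
├─┘ ╵ ╶─┤
│  ↑ ↲  │
└───────┘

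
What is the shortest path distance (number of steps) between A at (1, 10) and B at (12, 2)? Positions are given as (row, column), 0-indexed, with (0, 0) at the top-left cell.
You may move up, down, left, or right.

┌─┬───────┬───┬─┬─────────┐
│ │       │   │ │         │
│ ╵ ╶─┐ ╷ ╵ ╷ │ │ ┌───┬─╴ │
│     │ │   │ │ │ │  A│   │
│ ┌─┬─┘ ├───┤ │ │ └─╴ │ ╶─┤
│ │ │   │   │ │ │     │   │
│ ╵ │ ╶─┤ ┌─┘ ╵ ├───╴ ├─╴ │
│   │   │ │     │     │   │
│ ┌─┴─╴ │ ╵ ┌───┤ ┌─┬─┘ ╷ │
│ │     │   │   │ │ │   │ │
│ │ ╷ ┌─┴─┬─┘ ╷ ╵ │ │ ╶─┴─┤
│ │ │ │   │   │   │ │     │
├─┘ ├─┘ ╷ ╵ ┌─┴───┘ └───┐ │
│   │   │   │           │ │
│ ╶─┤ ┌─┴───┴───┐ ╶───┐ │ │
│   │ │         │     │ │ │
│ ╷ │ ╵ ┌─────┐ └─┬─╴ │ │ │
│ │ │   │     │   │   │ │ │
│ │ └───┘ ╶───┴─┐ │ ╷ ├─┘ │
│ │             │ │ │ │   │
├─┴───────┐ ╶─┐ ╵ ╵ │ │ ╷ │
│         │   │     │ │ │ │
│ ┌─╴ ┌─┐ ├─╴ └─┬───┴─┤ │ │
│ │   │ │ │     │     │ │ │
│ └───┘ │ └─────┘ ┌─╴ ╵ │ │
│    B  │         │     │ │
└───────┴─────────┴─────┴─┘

Finding path from (1, 10) to (12, 2):
Path: (1,10) → (2,10) → (2,9) → (2,8) → (1,8) → (0,8) → (0,9) → (0,10) → (0,11) → (0,12) → (1,12) → (1,11) → (2,11) → (2,12) → (3,12) → (3,11) → (4,11) → (4,10) → (5,10) → (5,11) → (5,12) → (6,12) → (7,12) → (8,12) → (9,12) → (9,11) → (10,11) → (11,11) → (12,11) → (12,10) → (11,10) → (11,9) → (11,8) → (12,8) → (12,7) → (12,6) → (12,5) → (12,4) → (11,4) → (10,4) → (10,3) → (10,2) → (10,1) → (10,0) → (11,0) → (12,0) → (12,1) → (12,2)
Distance: 47 steps

Solution:

┌─┬───────┬───┬─┬─────────┐
│ │       │   │ │↱ → → → ↓│
│ ╵ ╶─┐ ╷ ╵ ╷ │ │ ┌───┬─╴ │
│     │ │   │ │ │↑│  A│↓ ↲│
│ ┌─┬─┘ ├───┤ │ │ └─╴ │ ╶─┤
│ │ │   │   │ │ │↑ ← ↲│↳ ↓│
│ ╵ │ ╶─┤ ┌─┘ ╵ ├───╴ ├─╴ │
│   │   │ │     │     │↓ ↲│
│ ┌─┴─╴ │ ╵ ┌───┤ ┌─┬─┘ ╷ │
│ │     │   │   │ │ │↓ ↲│ │
│ │ ╷ ┌─┴─┬─┘ ╷ ╵ │ │ ╶─┴─┤
│ │ │ │   │   │   │ │↳ → ↓│
├─┘ ├─┘ ╷ ╵ ┌─┴───┘ └───┐ │
│   │   │   │           │↓│
│ ╶─┤ ┌─┴───┴───┐ ╶───┐ │ │
│   │ │         │     │ │↓│
│ ╷ │ ╵ ┌─────┐ └─┬─╴ │ │ │
│ │ │   │     │   │   │ │↓│
│ │ └───┘ ╶───┴─┐ │ ╷ ├─┘ │
│ │             │ │ │ │↓ ↲│
├─┴───────┐ ╶─┐ ╵ ╵ │ │ ╷ │
│↓ ← ← ← ↰│   │     │ │↓│ │
│ ┌─╴ ┌─┐ ├─╴ └─┬───┴─┤ │ │
│↓│   │ │↑│     │↓ ← ↰│↓│ │
│ └───┘ │ └─────┘ ┌─╴ ╵ │ │
│↳ → B  │↑ ← ← ← ↲│  ↑ ↲│ │
└───────┴─────────┴─────┴─┘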